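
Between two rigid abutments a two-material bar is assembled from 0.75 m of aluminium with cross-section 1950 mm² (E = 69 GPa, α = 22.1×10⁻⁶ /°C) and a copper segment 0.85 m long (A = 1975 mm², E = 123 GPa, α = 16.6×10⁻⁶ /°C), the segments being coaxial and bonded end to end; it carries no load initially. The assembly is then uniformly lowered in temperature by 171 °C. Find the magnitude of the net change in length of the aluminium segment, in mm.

|ΔL| ≈ 0.389 mm

With the walls removed the bar would change length by δ_free = Σ αᵢΔT Lᵢ = 22.1×10⁻⁶×171×750 + 16.6×10⁻⁶×171×850 = 5.247 mm.
The rigid supports impose zero overall length change; the single axial force P common to all segments must satisfy P Σ Lᵢ/(AᵢEᵢ) = δ_free.
The series flexibility is Σ Lᵢ/(AᵢEᵢ) = 750/(1950×69×10³) + 850/(1975×123×10³) = 9.073×10⁻⁶ mm/N.
So P = 5.247 / 9.073×10⁻⁶ = 578.3 kN, tensile.
For the aluminium segment, free thermal change = 22.1×10⁻⁶×171×750 = 2.834 mm and elastic change from P = 578300×750/(1950×69×10³) = 3.224 mm; these oppose, so the net change is 0.389 mm (segment lengthens).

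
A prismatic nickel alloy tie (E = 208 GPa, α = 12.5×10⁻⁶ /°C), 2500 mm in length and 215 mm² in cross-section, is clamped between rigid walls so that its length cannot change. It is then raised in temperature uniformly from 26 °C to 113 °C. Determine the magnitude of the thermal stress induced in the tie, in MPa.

σ ≈ 226 MPa (compressive)

With length fixed, the mechanical strain must cancel the thermal strain αΔT = 12.5×10⁻⁶ × 87 = 1087.5×10⁻⁶.
σ = EαΔT = 208×10³ × 12.5×10⁻⁶ × 87 = 226.2 MPa (compressive; the tie is trying to expand).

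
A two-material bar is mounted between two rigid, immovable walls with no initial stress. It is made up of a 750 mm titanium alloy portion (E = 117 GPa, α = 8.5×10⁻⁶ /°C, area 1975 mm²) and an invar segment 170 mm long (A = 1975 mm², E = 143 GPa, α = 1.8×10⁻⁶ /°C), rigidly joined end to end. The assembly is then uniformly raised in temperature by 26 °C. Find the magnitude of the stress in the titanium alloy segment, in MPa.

σ ≈ 22.9 MPa (compressive)

Free thermal expansion of the whole bar: Σ αᵢΔT Lᵢ = 8.5×10⁻⁶×26×750 + 1.8×10⁻⁶×26×170 = 0.1737 mm.
Since the ends are fixed, an axial force P builds up, equal in every segment, with P · Σ Lᵢ/(AᵢEᵢ) = δ_free.
Σ Lᵢ/(AᵢEᵢ) = 750/(1975×117×10³) + 170/(1975×143×10³) = 3.848×10⁻⁶ mm/N.
So P = 0.1737 / 3.848×10⁻⁶ = 45.15 kN, compressive.
σ_{titanium alloy} = P / A = 45150 / 1975 = 22.86 MPa.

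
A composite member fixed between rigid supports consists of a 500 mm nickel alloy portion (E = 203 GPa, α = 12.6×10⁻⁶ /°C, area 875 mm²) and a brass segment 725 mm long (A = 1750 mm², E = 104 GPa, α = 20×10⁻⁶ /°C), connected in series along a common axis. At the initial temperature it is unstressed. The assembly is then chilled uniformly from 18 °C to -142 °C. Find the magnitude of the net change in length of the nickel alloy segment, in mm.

With the walls removed the bar would change length by δ_free = Σ αᵢΔT Lᵢ = 12.6×10⁻⁶×160×500 + 20×10⁻⁶×160×725 = 3.328 mm.
The walls prevent any net length change, so an axial force P (same in every segment) develops. Compatibility: P · Σ Lᵢ/(AᵢEᵢ) = δ_free.
The series flexibility is Σ Lᵢ/(AᵢEᵢ) = 500/(875×203×10³) + 725/(1750×104×10³) = 6.798×10⁻⁶ mm/N.
So P = 3.328 / 6.798×10⁻⁶ = 489.5 kN, tensile.
For the nickel alloy segment, free thermal change = 12.6×10⁻⁶×160×500 = 1.008 mm and elastic change from P = 489500×500/(875×203×10³) = 1.378 mm; these oppose, so the net change is 0.37 mm (segment lengthens).

|ΔL| ≈ 0.37 mm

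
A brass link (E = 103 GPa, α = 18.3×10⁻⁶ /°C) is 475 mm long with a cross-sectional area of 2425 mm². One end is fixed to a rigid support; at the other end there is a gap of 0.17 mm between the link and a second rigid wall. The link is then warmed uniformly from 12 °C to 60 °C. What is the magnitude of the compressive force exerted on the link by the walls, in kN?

P ≈ 130 kN

If the wall were absent the link would grow by αΔT L = 18.3×10⁻⁶ × 48 × 475 = 0.4172 mm.
This exceeds the 0.17 mm gap, so the wall pushes back. The portion of expansion that must be recovered elastically is δ_free − gap = 0.4172 − 0.17 = 0.2472 mm.
So σ = E(δ_free − g)/L = 103×10³ × 0.2472/475 = 53.61 MPa.
Force on the wall = σA = 53.61 × 2425 mm² = 130 kN.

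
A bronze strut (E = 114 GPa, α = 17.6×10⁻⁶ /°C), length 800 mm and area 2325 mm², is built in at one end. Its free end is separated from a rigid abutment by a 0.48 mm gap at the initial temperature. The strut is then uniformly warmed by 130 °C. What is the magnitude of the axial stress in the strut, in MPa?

If the wall were absent the strut would grow by αΔT L = 17.6×10⁻⁶ × 130 × 800 = 1.83 mm.
After closing the 0.48 mm clearance, 1.83 − 0.48 = 1.35 mm of expansion remains to be suppressed by the wall.
So σ = E(δ_free − g)/L = 114×10³ × 1.35/800 = 192.4 MPa.

σ ≈ 192 MPa (compressive)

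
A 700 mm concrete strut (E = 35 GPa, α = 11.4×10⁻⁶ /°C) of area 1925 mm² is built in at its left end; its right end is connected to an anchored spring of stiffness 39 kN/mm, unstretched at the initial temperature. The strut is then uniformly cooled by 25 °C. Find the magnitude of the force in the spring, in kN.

P ≈ 5.54 kN

If the spring were absent the strut would shorten by αΔT L = 11.4×10⁻⁶ × 25 × 700 = 0.1995 mm.
Let P be the tensile force in the spring. The strut extends elastically by PL/(AE) and the spring stretches by P/k; together these equal δ_free.
So P = δ_free / [L/(AE) + 1/k] = 0.1995 / [ 700/(1925×35×10³) + 1/(39×10³) ].
P = 0.1995 / 3.603×10⁻⁵ = 5537 N.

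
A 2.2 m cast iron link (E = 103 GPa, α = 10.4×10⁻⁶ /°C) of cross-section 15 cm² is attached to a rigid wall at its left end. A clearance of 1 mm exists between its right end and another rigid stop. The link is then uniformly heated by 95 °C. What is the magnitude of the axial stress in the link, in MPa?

σ ≈ 54.9 MPa (compressive)

Free thermal elongation = αΔT L = 10.4×10⁻⁶ × 95 × 2200 = 2.174 mm.
The gap closes (δ_free > 1 mm) and the wall then resists a further 2.174 − 1 = 1.174 mm of expansion.
So σ = E(δ_free − g)/L = 103×10³ × 1.174/2200 = 54.95 MPa.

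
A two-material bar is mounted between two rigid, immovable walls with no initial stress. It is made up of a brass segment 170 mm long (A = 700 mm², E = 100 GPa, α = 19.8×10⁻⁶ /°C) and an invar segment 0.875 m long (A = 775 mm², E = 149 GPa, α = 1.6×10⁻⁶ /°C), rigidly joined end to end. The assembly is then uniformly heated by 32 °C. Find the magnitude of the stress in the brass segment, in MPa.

σ ≈ 21.8 MPa (compressive)

Free thermal expansion of the whole bar: Σ αᵢΔT Lᵢ = 19.8×10⁻⁶×32×170 + 1.6×10⁻⁶×32×875 = 0.1525 mm.
Since the ends are fixed, an axial force P builds up, equal in every segment, with P · Σ Lᵢ/(AᵢEᵢ) = δ_free.
The series flexibility is Σ Lᵢ/(AᵢEᵢ) = 170/(700×100×10³) + 875/(775×149×10³) = 1.001×10⁻⁵ mm/N.
P = 0.1525 / 1.001×10⁻⁵ = 15240 N = 15.24 kN, compressive.
σ_{brass} = P / A = 15240 / 700 = 21.77 MPa.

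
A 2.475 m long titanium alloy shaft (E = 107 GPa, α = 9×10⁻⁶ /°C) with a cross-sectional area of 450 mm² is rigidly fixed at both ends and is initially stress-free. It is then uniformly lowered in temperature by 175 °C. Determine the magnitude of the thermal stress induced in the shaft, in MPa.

Because both ends are immovable the net strain is zero, and the suppressed thermal strain is αΔT = 9×10⁻⁶ × 175 = 1575×10⁻⁶.
Hence σ = E·αΔT = 107×10³ × 1575×10⁻⁶ = 168.5 MPa, tensile.

σ ≈ 169 MPa (tensile)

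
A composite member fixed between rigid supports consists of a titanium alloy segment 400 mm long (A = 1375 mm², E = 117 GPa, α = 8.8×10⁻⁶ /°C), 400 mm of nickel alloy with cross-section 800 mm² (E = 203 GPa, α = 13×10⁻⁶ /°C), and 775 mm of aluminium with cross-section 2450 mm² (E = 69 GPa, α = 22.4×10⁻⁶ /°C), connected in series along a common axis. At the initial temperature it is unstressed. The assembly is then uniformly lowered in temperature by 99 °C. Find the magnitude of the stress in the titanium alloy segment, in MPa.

If the supports were absent, the total length change would be Σ αᵢΔT Lᵢ = 8.8×10⁻⁶×99×400 + 13×10⁻⁶×99×400 + 22.4×10⁻⁶×99×775 = 2.582 mm.
The rigid supports impose zero overall length change; the single axial force P common to all segments must satisfy P Σ Lᵢ/(AᵢEᵢ) = δ_free.
The series flexibility is Σ Lᵢ/(AᵢEᵢ) = 400/(1375×117×10³) + 400/(800×203×10³) + 775/(2450×69×10³) = 9.534×10⁻⁶ mm/N.
So P = 2.582 / 9.534×10⁻⁶ = 270.8 kN, tensile.
σ_{titanium alloy} = P / A = 270800 / 1375 = 197 MPa.

σ ≈ 197 MPa (tensile)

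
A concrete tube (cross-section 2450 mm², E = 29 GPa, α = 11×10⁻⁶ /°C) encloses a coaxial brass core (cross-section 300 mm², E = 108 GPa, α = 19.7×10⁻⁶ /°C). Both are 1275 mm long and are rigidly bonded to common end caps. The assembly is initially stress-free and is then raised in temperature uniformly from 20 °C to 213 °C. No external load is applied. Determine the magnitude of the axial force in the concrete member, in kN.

Both members must finish at the same length. With the larger α, the brass tends to over-expand; the plates restrain it, putting the brass in compression and the concrete in tension. With no external load the two internal forces are equal and opposite, magnitude P.
Equating the net (thermal + elastic) strains gives |α₁ − α₂|·ΔT = P·[1/(A₁E₁) + 1/(A₂E₂)].
|α₁ − α₂|·ΔT = 8.7×10⁻⁶ × 193 = 0.001679.
1/(A₁E₁) + 1/(A₂E₂) = 1/(2450×29×10³) + 1/(300×108×10³) = 4.494×10⁻⁸ N⁻¹.
So P = 0.001679 / 4.494×10⁻⁸ = 37.36 kN.

P ≈ 37.4 kN (tensile in the concrete)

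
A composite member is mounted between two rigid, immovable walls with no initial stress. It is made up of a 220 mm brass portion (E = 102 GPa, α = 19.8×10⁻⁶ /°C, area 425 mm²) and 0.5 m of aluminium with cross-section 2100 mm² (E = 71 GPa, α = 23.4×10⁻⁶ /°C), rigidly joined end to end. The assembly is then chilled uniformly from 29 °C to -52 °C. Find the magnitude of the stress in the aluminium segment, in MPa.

With the walls removed the bar would change length by δ_free = Σ αᵢΔT Lᵢ = 19.8×10⁻⁶×81×220 + 23.4×10⁻⁶×81×500 = 1.301 mm.
Since the ends are fixed, an axial force P builds up, equal in every segment, with P · Σ Lᵢ/(AᵢEᵢ) = δ_free.
Σ Lᵢ/(AᵢEᵢ) = 220/(425×102×10³) + 500/(2100×71×10³) = 8.428×10⁻⁶ mm/N.
So P = 1.301 / 8.428×10⁻⁶ = 154.3 kN, tensile.
σ_{aluminium} = P / A = 154300 / 2100 = 73.48 MPa.

σ ≈ 73.5 MPa (tensile)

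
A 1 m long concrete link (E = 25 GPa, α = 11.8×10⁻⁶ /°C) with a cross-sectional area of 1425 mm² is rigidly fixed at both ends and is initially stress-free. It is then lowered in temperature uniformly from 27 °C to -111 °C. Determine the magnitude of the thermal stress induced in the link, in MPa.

With length fixed, the mechanical strain must cancel the thermal strain αΔT = 11.8×10⁻⁶ × 138 = 1628.4×10⁻⁶.
The stress required to suppress this strain is σ = Eε = 25×10³ × 1628.4×10⁻⁶ = 40.71 MPa, tensile since the link is trying to contract.

σ ≈ 40.7 MPa (tensile)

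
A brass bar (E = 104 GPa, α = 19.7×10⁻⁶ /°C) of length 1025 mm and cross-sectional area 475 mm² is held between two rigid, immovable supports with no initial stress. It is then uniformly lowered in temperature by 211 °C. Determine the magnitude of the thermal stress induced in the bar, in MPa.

With length fixed, the mechanical strain must cancel the thermal strain αΔT = 19.7×10⁻⁶ × 211 = 4156.7×10⁻⁶.
Hence σ = E·αΔT = 104×10³ × 4156.7×10⁻⁶ = 432.3 MPa, tensile.

σ ≈ 432 MPa (tensile)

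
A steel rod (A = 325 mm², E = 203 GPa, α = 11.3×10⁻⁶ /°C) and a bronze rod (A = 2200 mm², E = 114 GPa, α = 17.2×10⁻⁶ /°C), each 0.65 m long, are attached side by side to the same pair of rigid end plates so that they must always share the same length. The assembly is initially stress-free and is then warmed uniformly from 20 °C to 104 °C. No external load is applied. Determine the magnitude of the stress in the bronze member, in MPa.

Equilibrium of a rigid end plate with no external load gives equal and opposite internal forces ±P in the two members. Since α_{bronze} > α_{steel}, heating drives the bronze into compression and the steel into tension.
Compatibility of the two members (thermal + elastic change equal): (α₁ − α₂)ΔT = P·[1/(A₁E₁) + 1/(A₂E₂)].
|α₁ − α₂|·ΔT = 5.9×10⁻⁶ × 84 = 0.0004956.
1/(A₁E₁) + 1/(A₂E₂) = 1/(325×203×10³) + 1/(2200×114×10³) = 1.914×10⁻⁸ N⁻¹.
So P = 0.0004956 / 1.914×10⁻⁸ = 25.89 kN.
σ_{bronze} = P/A₂ = 25890/2200 = 11.77 MPa, compressive.

σ ≈ 11.8 MPa (compressive)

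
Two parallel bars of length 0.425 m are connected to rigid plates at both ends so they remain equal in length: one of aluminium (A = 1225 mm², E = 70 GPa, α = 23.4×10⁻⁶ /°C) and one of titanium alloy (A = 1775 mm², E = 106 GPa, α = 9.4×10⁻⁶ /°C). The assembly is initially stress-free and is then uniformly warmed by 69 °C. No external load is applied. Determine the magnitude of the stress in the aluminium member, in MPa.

σ ≈ 46.5 MPa (compressive)

Both members must finish at the same length. With the larger α, the aluminium tends to over-expand; the plates restrain it, putting the aluminium in compression and the titanium alloy in tension. With no external load the two internal forces are equal and opposite, magnitude P.
Setting the final lengths equal and cancelling L: (α₁ − α₂)ΔT = P/(A₁E₁) + P/(A₂E₂).
|α₁ − α₂|·ΔT = 14×10⁻⁶ × 69 = 0.000966.
1/(A₁E₁) + 1/(A₂E₂) = 1/(1225×70×10³) + 1/(1775×106×10³) = 1.698×10⁻⁸ N⁻¹.
So P = 0.000966 / 1.698×10⁻⁸ = 56.9 kN.
σ_{aluminium} = P/A₁ = 56900/1225 = 46.45 MPa, compressive.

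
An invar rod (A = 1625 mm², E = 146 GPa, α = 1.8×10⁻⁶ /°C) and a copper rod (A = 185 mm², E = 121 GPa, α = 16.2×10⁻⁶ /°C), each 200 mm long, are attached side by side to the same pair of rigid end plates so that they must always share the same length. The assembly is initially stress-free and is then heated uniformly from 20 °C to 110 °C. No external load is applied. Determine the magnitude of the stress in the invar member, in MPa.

σ ≈ 16.3 MPa (tensile)

The copper has the larger α, so on heating it would change length more than the invar if both were free. The rigid plates force a common final length, so the copper is put into compression and the invar into tension, with equal and opposite forces P (no external load).
Equating the net (thermal + elastic) strains gives |α₁ − α₂|·ΔT = P·[1/(A₁E₁) + 1/(A₂E₂)].
|α₁ − α₂|·ΔT = 14.4×10⁻⁶ × 90 = 0.001296.
1/(A₁E₁) + 1/(A₂E₂) = 1/(1625×146×10³) + 1/(185×121×10³) = 4.889×10⁻⁸ N⁻¹.
P = 0.001296 / 4.889×10⁻⁸ = 26510 N = 26.51 kN.
σ_{invar} = P/A₁ = 26510/1625 = 16.31 MPa, tensile.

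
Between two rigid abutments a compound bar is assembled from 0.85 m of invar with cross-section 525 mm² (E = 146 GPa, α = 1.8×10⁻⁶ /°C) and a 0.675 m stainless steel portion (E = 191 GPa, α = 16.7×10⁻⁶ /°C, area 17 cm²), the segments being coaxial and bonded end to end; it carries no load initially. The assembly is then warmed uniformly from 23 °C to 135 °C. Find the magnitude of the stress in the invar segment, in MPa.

σ ≈ 207 MPa (compressive)

With the walls removed the bar would change length by δ_free = Σ αᵢΔT Lᵢ = 1.8×10⁻⁶×112×850 + 16.7×10⁻⁶×112×675 = 1.434 mm.
Since the ends are fixed, an axial force P builds up, equal in every segment, with P · Σ Lᵢ/(AᵢEᵢ) = δ_free.
The series flexibility is Σ Lᵢ/(AᵢEᵢ) = 850/(525×146×10³) + 675/(1700×191×10³) = 1.317×10⁻⁵ mm/N.
Hence P = δ_free / Σ(L/AE) = 1.434/1.317×10⁻⁵ = 108.9 kN (compressive).
σ_{invar} = P / A = 108900 / 525 = 207.4 MPa.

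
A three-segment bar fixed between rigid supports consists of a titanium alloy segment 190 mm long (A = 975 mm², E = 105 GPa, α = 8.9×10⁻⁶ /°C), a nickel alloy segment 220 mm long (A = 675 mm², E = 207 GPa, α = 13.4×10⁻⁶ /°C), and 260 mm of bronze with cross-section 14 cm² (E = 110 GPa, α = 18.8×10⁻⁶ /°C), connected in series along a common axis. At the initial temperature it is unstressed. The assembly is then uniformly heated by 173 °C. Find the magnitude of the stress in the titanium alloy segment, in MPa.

With the walls removed the bar would change length by δ_free = Σ αᵢΔT Lᵢ = 8.9×10⁻⁶×173×190 + 13.4×10⁻⁶×173×220 + 18.8×10⁻⁶×173×260 = 1.648 mm.
Since the ends are fixed, an axial force P builds up, equal in every segment, with P · Σ Lᵢ/(AᵢEᵢ) = δ_free.
Σ Lᵢ/(AᵢEᵢ) = 190/(975×105×10³) + 220/(675×207×10³) + 260/(1400×110×10³) = 5.119×10⁻⁶ mm/N.
P = 1.648 / 5.119×10⁻⁶ = 322000 N = 322 kN, compressive.
σ_{titanium alloy} = P / A = 322000 / 975 = 330.2 MPa.

σ ≈ 330 MPa (compressive)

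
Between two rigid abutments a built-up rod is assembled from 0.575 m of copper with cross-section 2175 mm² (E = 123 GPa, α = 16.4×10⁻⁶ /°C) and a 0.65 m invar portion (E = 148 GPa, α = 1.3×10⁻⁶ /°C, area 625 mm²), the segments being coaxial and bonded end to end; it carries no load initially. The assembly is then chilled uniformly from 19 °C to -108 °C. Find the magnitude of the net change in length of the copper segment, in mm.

|ΔL| ≈ 0.892 mm

With the walls removed the bar would change length by δ_free = Σ αᵢΔT Lᵢ = 16.4×10⁻⁶×127×575 + 1.3×10⁻⁶×127×650 = 1.305 mm.
Since the ends are fixed, an axial force P builds up, equal in every segment, with P · Σ Lᵢ/(AᵢEᵢ) = δ_free.
Σ Lᵢ/(AᵢEᵢ) = 575/(2175×123×10³) + 650/(625×148×10³) = 9.176×10⁻⁶ mm/N.
P = 1.305 / 9.176×10⁻⁶ = 142200 N = 142.2 kN, tensile.
For the copper segment, free thermal change = 16.4×10⁻⁶×127×575 = 1.198 mm and elastic change from P = 142200×575/(2175×123×10³) = 0.3056 mm; these oppose, so the net change is 0.892 mm (segment shortens).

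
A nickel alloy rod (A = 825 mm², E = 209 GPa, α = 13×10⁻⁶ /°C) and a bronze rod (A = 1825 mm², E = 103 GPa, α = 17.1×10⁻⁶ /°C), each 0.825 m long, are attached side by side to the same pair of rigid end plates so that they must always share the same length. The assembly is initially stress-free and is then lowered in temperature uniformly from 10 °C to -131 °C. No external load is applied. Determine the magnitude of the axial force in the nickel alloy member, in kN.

P ≈ 52 kN (compressive in the nickel alloy)

Both members must finish at the same length. With the larger α, the bronze tends to over-contract; the plates restrain it, putting the bronze in tension and the nickel alloy in compression. With no external load the two internal forces are equal and opposite, magnitude P.
Setting the final lengths equal and cancelling L: (α₁ − α₂)ΔT = P/(A₁E₁) + P/(A₂E₂).
|α₁ − α₂|·ΔT = 4.1×10⁻⁶ × 141 = 0.0005781.
1/(A₁E₁) + 1/(A₂E₂) = 1/(825×209×10³) + 1/(1825×103×10³) = 1.112×10⁻⁸ N⁻¹.
P = 0.0005781 / 1.112×10⁻⁸ = 51990 N = 51.99 kN.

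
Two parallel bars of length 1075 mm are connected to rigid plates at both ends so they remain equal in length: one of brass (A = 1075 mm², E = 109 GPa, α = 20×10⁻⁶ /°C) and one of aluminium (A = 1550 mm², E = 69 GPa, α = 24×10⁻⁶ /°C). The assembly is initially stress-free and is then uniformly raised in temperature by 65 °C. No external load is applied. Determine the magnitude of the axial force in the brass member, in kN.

P ≈ 14.5 kN (tensile in the brass)

Both members must finish at the same length. With the larger α, the aluminium tends to over-expand; the plates restrain it, putting the aluminium in compression and the brass in tension. With no external load the two internal forces are equal and opposite, magnitude P.
Equating the net (thermal + elastic) strains gives |α₁ − α₂|·ΔT = P·[1/(A₁E₁) + 1/(A₂E₂)].
|α₁ − α₂|·ΔT = 4×10⁻⁶ × 65 = 0.00026.
1/(A₁E₁) + 1/(A₂E₂) = 1/(1075×109×10³) + 1/(1550×69×10³) = 1.788×10⁻⁸ N⁻¹.
So P = 0.00026 / 1.788×10⁻⁸ = 14.54 kN.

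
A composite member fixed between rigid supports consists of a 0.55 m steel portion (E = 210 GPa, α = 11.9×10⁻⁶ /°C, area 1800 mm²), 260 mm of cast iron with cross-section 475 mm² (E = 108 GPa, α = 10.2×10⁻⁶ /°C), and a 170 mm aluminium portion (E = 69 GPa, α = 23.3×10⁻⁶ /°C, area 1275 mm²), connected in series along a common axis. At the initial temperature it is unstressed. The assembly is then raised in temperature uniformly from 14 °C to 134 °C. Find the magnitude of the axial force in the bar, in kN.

Free thermal expansion of the whole bar: Σ αᵢΔT Lᵢ = 11.9×10⁻⁶×120×550 + 10.2×10⁻⁶×120×260 + 23.3×10⁻⁶×120×170 = 1.579 mm.
The rigid supports impose zero overall length change; the single axial force P common to all segments must satisfy P Σ Lᵢ/(AᵢEᵢ) = δ_free.
The series flexibility is Σ Lᵢ/(AᵢEᵢ) = 550/(1800×210×10³) + 260/(475×108×10³) + 170/(1275×69×10³) = 8.456×10⁻⁶ mm/N.
So P = 1.579 / 8.456×10⁻⁶ = 186.7 kN, compressive.

P ≈ 187 kN (compressive)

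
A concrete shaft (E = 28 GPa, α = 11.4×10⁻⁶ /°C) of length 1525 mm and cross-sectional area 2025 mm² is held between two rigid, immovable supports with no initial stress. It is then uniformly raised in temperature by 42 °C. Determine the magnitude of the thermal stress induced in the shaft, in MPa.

Because both ends are immovable the net strain is zero, and the suppressed thermal strain is αΔT = 11.4×10⁻⁶ × 42 = 478.8×10⁻⁶.
Hence σ = E·αΔT = 28×10³ × 478.8×10⁻⁶ = 13.41 MPa, compressive.

σ ≈ 13.4 MPa (compressive)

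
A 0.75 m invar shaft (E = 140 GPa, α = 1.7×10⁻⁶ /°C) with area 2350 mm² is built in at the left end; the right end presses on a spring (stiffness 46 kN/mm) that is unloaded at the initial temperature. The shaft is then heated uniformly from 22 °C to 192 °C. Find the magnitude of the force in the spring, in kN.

Free thermal expansion: δ_free = αΔT L = 1.7×10⁻⁶ × 170 × 750 = 0.2167 mm.
Let P be the compressive force at the spring. The shaft shortens elastically by PL/(AE) and the spring compresses by P/k; together these equal δ_free.
P [ L/(AE) + 1/k ] = δ_free → P [ 750/(2350×140×10³) + 1/(46×10³) ] = 0.2167.
P = 0.2167 / 2.402×10⁻⁵ = 9024 N.

P ≈ 9.02 kN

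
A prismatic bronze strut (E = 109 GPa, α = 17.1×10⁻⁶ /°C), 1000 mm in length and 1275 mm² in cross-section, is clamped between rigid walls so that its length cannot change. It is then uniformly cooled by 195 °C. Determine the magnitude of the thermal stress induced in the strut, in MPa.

With length fixed, the mechanical strain must cancel the thermal strain αΔT = 17.1×10⁻⁶ × 195 = 3334.5×10⁻⁶.
σ = EαΔT = 109×10³ × 17.1×10⁻⁶ × 195 = 363.5 MPa (tensile; the strut is trying to contract).

σ ≈ 363 MPa (tensile)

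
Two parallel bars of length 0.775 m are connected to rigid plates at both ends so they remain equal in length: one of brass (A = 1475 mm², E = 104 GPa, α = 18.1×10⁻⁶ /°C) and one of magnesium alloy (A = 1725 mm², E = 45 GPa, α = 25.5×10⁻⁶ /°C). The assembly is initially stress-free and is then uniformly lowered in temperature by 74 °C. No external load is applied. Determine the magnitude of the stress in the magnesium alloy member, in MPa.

Equilibrium of a rigid end plate with no external load gives equal and opposite internal forces ±P in the two members. Since α_{magnesium alloy} > α_{brass}, cooling drives the magnesium alloy into tension and the brass into compression.
Setting the final lengths equal and cancelling L: (α₁ − α₂)ΔT = P/(A₁E₁) + P/(A₂E₂).
|α₁ − α₂|·ΔT = 7.4×10⁻⁶ × 74 = 0.0005476.
1/(A₁E₁) + 1/(A₂E₂) = 1/(1475×104×10³) + 1/(1725×45×10³) = 1.94×10⁻⁸ N⁻¹.
So P = 0.0005476 / 1.94×10⁻⁸ = 28.22 kN.
σ_{magnesium alloy} = P/A₂ = 28220/1725 = 16.36 MPa, tensile.

σ ≈ 16.4 MPa (tensile)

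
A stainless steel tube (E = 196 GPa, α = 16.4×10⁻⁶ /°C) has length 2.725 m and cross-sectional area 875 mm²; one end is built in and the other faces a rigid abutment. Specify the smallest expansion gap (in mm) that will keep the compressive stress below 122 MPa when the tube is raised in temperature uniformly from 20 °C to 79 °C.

g ≈ 0.941 mm

With no wall the tube would lengthen by αΔT L = 16.4×10⁻⁶ × 59 × 2725 = 2.637 mm.
At the allowable stress the elastic shortening the wall may impose is σL/E = 122 × 2725 / (196×10³) = 1.696 mm.
The gap must absorb the remainder: g_min = 2.637 − 1.696 = 0.9405 mm.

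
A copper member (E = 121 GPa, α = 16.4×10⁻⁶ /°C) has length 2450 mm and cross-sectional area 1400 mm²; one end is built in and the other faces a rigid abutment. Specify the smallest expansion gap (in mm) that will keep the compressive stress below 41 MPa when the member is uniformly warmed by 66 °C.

Free expansion if unrestrained: δ_free = αΔT L = 16.4×10⁻⁶ × 66 × 2450 = 2.652 mm.
At the allowable stress the elastic shortening the wall may impose is σL/E = 41 × 2450 / (121×10³) = 0.8302 mm.
So the gap has to take up the difference, g_min = δ_free − σL/E = 2.652 − 0.8302 = 1.822 mm.

g ≈ 1.82 mm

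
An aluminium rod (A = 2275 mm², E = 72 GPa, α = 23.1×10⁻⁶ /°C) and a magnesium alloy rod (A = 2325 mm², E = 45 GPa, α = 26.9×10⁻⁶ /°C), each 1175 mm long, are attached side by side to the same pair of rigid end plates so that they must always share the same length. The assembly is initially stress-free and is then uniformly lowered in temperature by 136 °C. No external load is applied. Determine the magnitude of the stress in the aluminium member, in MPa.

Both members must finish at the same length. With the larger α, the magnesium alloy tends to over-contract; the plates restrain it, putting the magnesium alloy in tension and the aluminium in compression. With no external load the two internal forces are equal and opposite, magnitude P.
Setting the final lengths equal and cancelling L: (α₁ − α₂)ΔT = P/(A₁E₁) + P/(A₂E₂).
|α₁ − α₂|·ΔT = 3.8×10⁻⁶ × 136 = 0.0005168.
1/(A₁E₁) + 1/(A₂E₂) = 1/(2275×72×10³) + 1/(2325×45×10³) = 1.566×10⁻⁸ N⁻¹.
So P = 0.0005168 / 1.566×10⁻⁸ = 33 kN.
σ_{aluminium} = P/A₁ = 33000/2275 = 14.5 MPa, compressive.

σ ≈ 14.5 MPa (compressive)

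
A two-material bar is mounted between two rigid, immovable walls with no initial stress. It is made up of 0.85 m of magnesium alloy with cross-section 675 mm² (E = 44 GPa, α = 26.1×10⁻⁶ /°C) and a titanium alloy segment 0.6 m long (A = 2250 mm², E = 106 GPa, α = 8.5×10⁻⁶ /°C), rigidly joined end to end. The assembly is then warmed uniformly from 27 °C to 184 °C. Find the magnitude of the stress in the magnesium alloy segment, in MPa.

σ ≈ 204 MPa (compressive)

With the walls removed the bar would change length by δ_free = Σ αᵢΔT Lᵢ = 26.1×10⁻⁶×157×850 + 8.5×10⁻⁶×157×600 = 4.284 mm.
Since the ends are fixed, an axial force P builds up, equal in every segment, with P · Σ Lᵢ/(AᵢEᵢ) = δ_free.
Σ Lᵢ/(AᵢEᵢ) = 850/(675×44×10³) + 600/(2250×106×10³) = 3.114×10⁻⁵ mm/N.
Hence P = δ_free / Σ(L/AE) = 4.284/3.114×10⁻⁵ = 137.6 kN (compressive).
σ_{magnesium alloy} = P / A = 137600 / 675 = 203.8 MPa.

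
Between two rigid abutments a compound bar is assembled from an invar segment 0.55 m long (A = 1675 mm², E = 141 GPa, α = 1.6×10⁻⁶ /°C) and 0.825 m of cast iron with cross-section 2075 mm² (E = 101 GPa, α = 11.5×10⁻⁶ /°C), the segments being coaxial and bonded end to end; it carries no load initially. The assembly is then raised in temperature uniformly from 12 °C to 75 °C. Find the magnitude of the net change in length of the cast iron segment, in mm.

|ΔL| ≈ 0.187 mm

Free thermal expansion of the whole bar: Σ αᵢΔT Lᵢ = 1.6×10⁻⁶×63×550 + 11.5×10⁻⁶×63×825 = 0.6532 mm.
Since the ends are fixed, an axial force P builds up, equal in every segment, with P · Σ Lᵢ/(AᵢEᵢ) = δ_free.
Σ Lᵢ/(AᵢEᵢ) = 550/(1675×141×10³) + 825/(2075×101×10³) = 6.265×10⁻⁶ mm/N.
So P = 0.6532 / 6.265×10⁻⁶ = 104.2 kN, compressive.
For the cast iron segment, free thermal change = 11.5×10⁻⁶×63×825 = 0.5977 mm and elastic change from P = 104200×825/(2075×101×10³) = 0.4104 mm; these oppose, so the net change is 0.187 mm (segment lengthens).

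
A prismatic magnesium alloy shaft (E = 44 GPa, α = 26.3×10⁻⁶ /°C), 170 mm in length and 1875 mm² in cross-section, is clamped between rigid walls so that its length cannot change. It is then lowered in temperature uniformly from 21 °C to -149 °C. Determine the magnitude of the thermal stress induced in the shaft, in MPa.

The supports are rigid, so the total axial strain is zero. The restrained thermal strain is ε = αΔT = 26.3×10⁻⁶ × 170 = 4471×10⁻⁶.
Hence σ = E·αΔT = 44×10³ × 4471×10⁻⁶ = 196.7 MPa, tensile.

σ ≈ 197 MPa (tensile)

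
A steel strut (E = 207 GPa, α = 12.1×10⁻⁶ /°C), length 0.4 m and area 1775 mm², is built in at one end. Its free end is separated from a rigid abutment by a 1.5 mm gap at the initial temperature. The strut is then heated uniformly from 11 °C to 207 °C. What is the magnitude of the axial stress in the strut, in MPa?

If the wall were absent the strut would grow by αΔT L = 12.1×10⁻⁶ × 196 × 400 = 0.9486 mm.
Since δ_free = 0.949 mm is less than the 1.5 mm gap, the strut never touches the wall. No axial force develops.

σ ≈ 0 MPa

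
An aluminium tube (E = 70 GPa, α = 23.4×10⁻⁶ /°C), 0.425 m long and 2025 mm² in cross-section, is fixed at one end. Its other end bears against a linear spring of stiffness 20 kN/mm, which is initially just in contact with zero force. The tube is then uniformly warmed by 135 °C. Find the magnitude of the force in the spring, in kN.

Free thermal expansion: δ_free = αΔT L = 23.4×10⁻⁶ × 135 × 425 = 1.343 mm.
Let P be the compressive force at the spring. The tube shortens elastically by PL/(AE) and the spring compresses by P/k; together these equal δ_free.
P [ L/(AE) + 1/k ] = δ_free → P [ 425/(2025×70×10³) + 1/(20×10³) ] = 1.343.
P = 1.343 / 5.3×10⁻⁵ = 25330 N.

P ≈ 25.3 kN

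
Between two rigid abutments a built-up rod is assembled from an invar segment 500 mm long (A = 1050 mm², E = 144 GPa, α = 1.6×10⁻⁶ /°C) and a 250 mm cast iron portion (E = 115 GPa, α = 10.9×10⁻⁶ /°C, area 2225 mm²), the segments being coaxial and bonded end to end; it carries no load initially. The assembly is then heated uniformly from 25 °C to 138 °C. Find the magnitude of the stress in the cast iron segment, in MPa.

σ ≈ 41.8 MPa (compressive)

Free thermal expansion of the whole bar: Σ αᵢΔT Lᵢ = 1.6×10⁻⁶×113×500 + 10.9×10⁻⁶×113×250 = 0.3983 mm.
Since the ends are fixed, an axial force P builds up, equal in every segment, with P · Σ Lᵢ/(AᵢEᵢ) = δ_free.
The series flexibility is Σ Lᵢ/(AᵢEᵢ) = 500/(1050×144×10³) + 250/(2225×115×10³) = 4.284×10⁻⁶ mm/N.
Hence P = δ_free / Σ(L/AE) = 0.3983/4.284×10⁻⁶ = 92.98 kN (compressive).
σ_{cast iron} = P / A = 92980 / 2225 = 41.79 MPa.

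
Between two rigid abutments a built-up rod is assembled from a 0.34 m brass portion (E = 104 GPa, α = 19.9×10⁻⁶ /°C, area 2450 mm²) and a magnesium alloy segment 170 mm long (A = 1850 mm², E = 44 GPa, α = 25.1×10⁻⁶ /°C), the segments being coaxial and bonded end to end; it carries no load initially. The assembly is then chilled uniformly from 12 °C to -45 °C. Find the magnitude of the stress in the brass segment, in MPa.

If the supports were absent, the total length change would be Σ αᵢΔT Lᵢ = 19.9×10⁻⁶×57×340 + 25.1×10⁻⁶×57×170 = 0.6289 mm.
Since the ends are fixed, an axial force P builds up, equal in every segment, with P · Σ Lᵢ/(AᵢEᵢ) = δ_free.
The series flexibility is Σ Lᵢ/(AᵢEᵢ) = 340/(2450×104×10³) + 170/(1850×44×10³) = 3.423×10⁻⁶ mm/N.
Hence P = δ_free / Σ(L/AE) = 0.6289/3.423×10⁻⁶ = 183.7 kN (tensile).
σ_{brass} = P / A = 183700 / 2450 = 74.99 MPa.

σ ≈ 75 MPa (tensile)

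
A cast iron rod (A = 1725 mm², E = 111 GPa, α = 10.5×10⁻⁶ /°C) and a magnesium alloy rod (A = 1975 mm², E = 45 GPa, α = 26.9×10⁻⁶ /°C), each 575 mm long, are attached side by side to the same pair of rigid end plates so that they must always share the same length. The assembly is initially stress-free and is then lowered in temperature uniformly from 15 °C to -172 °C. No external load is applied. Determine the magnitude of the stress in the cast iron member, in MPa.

σ ≈ 108 MPa (compressive)

Both members must finish at the same length. With the larger α, the magnesium alloy tends to over-contract; the plates restrain it, putting the magnesium alloy in tension and the cast iron in compression. With no external load the two internal forces are equal and opposite, magnitude P.
Setting the final lengths equal and cancelling L: (α₁ − α₂)ΔT = P/(A₁E₁) + P/(A₂E₂).
|α₁ − α₂|·ΔT = 16.4×10⁻⁶ × 187 = 0.003067.
1/(A₁E₁) + 1/(A₂E₂) = 1/(1725×111×10³) + 1/(1975×45×10³) = 1.647×10⁻⁸ N⁻¹.
P = 0.003067 / 1.647×10⁻⁸ = 186200 N = 186.2 kN.
σ_{cast iron} = P/A₁ = 186200/1725 = 107.9 MPa, compressive.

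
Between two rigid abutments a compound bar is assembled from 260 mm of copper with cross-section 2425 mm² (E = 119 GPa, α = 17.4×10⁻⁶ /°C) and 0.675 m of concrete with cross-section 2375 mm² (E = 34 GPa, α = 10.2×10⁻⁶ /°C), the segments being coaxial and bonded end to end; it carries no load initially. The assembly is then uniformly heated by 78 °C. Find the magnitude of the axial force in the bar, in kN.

P ≈ 96.1 kN (compressive)

If the supports were absent, the total length change would be Σ αᵢΔT Lᵢ = 17.4×10⁻⁶×78×260 + 10.2×10⁻⁶×78×675 = 0.8899 mm.
The rigid supports impose zero overall length change; the single axial force P common to all segments must satisfy P Σ Lᵢ/(AᵢEᵢ) = δ_free.
Σ Lᵢ/(AᵢEᵢ) = 260/(2425×119×10³) + 675/(2375×34×10³) = 9.26×10⁻⁶ mm/N.
So P = 0.8899 / 9.26×10⁻⁶ = 96.1 kN, compressive.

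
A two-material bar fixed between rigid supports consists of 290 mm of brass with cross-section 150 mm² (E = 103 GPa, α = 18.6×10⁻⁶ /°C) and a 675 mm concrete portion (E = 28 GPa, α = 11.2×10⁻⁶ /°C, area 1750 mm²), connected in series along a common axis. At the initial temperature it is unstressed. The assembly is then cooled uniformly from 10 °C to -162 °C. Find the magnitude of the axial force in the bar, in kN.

Free thermal contraction of the whole bar: Σ αᵢΔT Lᵢ = 18.6×10⁻⁶×172×290 + 11.2×10⁻⁶×172×675 = 2.228 mm.
The rigid supports impose zero overall length change; the single axial force P common to all segments must satisfy P Σ Lᵢ/(AᵢEᵢ) = δ_free.
Σ Lᵢ/(AᵢEᵢ) = 290/(150×103×10³) + 675/(1750×28×10³) = 3.255×10⁻⁵ mm/N.
Hence P = δ_free / Σ(L/AE) = 2.228/3.255×10⁻⁵ = 68.46 kN (tensile).

P ≈ 68.5 kN (tensile)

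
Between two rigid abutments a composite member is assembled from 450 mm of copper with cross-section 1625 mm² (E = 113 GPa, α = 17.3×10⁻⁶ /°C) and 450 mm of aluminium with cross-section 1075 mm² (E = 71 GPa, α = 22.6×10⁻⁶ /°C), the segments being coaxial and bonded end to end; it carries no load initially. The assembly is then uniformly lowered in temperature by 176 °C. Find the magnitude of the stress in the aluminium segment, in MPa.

Free thermal contraction of the whole bar: Σ αᵢΔT Lᵢ = 17.3×10⁻⁶×176×450 + 22.6×10⁻⁶×176×450 = 3.16 mm.
The rigid supports impose zero overall length change; the single axial force P common to all segments must satisfy P Σ Lᵢ/(AᵢEᵢ) = δ_free.
Σ Lᵢ/(AᵢEᵢ) = 450/(1625×113×10³) + 450/(1075×71×10³) = 8.346×10⁻⁶ mm/N.
P = 3.16 / 8.346×10⁻⁶ = 378600 N = 378.6 kN, tensile.
σ_{aluminium} = P / A = 378600 / 1075 = 352.2 MPa.

σ ≈ 352 MPa (tensile)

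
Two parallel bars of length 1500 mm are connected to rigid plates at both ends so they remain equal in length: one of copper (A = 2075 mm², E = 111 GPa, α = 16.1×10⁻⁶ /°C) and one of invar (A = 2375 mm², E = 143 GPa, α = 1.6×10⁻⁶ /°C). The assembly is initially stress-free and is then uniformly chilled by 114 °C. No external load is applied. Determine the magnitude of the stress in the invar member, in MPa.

Equilibrium of a rigid end plate with no external load gives equal and opposite internal forces ±P in the two members. Since α_{copper} > α_{invar}, cooling drives the copper into tension and the invar into compression.
Compatibility of the two members (thermal + elastic change equal): (α₁ − α₂)ΔT = P·[1/(A₁E₁) + 1/(A₂E₂)].
|α₁ − α₂|·ΔT = 14.5×10⁻⁶ × 114 = 0.001653.
1/(A₁E₁) + 1/(A₂E₂) = 1/(2075×111×10³) + 1/(2375×143×10³) = 7.286×10⁻⁹ N⁻¹.
So P = 0.001653 / 7.286×10⁻⁹ = 226.9 kN.
σ_{invar} = P/A₂ = 226900/2375 = 95.52 MPa, compressive.

σ ≈ 95.5 MPa (compressive)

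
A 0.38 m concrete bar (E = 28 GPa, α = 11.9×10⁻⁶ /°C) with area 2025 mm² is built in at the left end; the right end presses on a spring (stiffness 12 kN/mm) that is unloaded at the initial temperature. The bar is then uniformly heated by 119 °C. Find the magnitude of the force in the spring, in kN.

If the spring were absent the bar would lengthen by αΔT L = 11.9×10⁻⁶ × 119 × 380 = 0.5381 mm.
Let P be the compressive force at the spring. The bar shortens elastically by PL/(AE) and the spring compresses by P/k; together these equal δ_free.
So P = δ_free / [L/(AE) + 1/k] = 0.5381 / [ 380/(2025×28×10³) + 1/(12×10³) ].
P = 0.5381 / 9.004×10⁻⁵ = 5977 N.

P ≈ 5.98 kN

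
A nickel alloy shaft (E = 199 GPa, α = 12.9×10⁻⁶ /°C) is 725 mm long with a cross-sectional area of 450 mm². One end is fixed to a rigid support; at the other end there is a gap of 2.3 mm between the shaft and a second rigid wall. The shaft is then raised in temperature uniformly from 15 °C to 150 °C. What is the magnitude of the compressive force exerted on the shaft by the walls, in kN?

P ≈ 0 kN

Unrestrained expansion: δ_free = αΔT L = 12.9×10⁻⁶ × 135 × 725 = 1.263 mm.
This is smaller than the 2.3 mm clearance, so the shaft expands freely without reaching the stop — the stress is zero.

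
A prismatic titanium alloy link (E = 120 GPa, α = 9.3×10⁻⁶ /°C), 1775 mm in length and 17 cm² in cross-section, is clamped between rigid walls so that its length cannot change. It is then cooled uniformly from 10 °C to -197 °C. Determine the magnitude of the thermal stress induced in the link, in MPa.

σ ≈ 231 MPa (tensile)

The supports are rigid, so the total axial strain is zero. The restrained thermal strain is ε = αΔT = 9.3×10⁻⁶ × 207 = 1925.1×10⁻⁶.
The stress required to suppress this strain is σ = Eε = 120×10³ × 1925.1×10⁻⁶ = 231 MPa, tensile since the link is trying to contract.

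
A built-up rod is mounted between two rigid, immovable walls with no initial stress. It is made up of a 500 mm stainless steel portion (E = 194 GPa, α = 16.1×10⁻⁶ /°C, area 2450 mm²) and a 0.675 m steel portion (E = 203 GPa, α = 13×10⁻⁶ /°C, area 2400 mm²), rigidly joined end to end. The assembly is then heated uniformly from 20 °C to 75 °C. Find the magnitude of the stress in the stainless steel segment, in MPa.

σ ≈ 155 MPa (compressive)

With the walls removed the bar would change length by δ_free = Σ αᵢΔT Lᵢ = 16.1×10⁻⁶×55×500 + 13×10⁻⁶×55×675 = 0.9254 mm.
The walls prevent any net length change, so an axial force P (same in every segment) develops. Compatibility: P · Σ Lᵢ/(AᵢEᵢ) = δ_free.
Σ Lᵢ/(AᵢEᵢ) = 500/(2450×194×10³) + 675/(2400×203×10³) = 2.437×10⁻⁶ mm/N.
So P = 0.9254 / 2.437×10⁻⁶ = 379.7 kN, compressive.
σ_{stainless steel} = P / A = 379700 / 2450 = 155 MPa.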